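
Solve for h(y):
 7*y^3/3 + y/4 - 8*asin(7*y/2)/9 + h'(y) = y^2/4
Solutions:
 h(y) = C1 - 7*y^4/12 + y^3/12 - y^2/8 + 8*y*asin(7*y/2)/9 + 8*sqrt(4 - 49*y^2)/63


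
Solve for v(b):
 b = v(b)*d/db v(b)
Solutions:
 v(b) = -sqrt(C1 + b^2)
 v(b) = sqrt(C1 + b^2)


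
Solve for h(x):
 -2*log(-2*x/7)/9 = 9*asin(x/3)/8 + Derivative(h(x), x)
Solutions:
 h(x) = C1 - 2*x*log(-x)/9 - 9*x*asin(x/3)/8 - 2*x*log(2)/9 + 2*x/9 + 2*x*log(7)/9 - 9*sqrt(9 - x^2)/8


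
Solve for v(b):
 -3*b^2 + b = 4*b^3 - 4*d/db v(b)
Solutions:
 v(b) = C1 + b^4/4 + b^3/4 - b^2/8


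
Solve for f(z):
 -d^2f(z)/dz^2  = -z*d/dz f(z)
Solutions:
 f(z) = C1 + C2*erfi(sqrt(2)*z/2)


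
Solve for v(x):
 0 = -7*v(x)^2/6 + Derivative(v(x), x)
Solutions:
 v(x) = -6/(C1 + 7*x)


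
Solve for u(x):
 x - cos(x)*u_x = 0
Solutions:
 u(x) = C1 + Integral(x/cos(x), x)


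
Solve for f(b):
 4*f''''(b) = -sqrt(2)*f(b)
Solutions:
 f(b) = (C1*sin(2^(1/8)*b/2) + C2*cos(2^(1/8)*b/2))*exp(-2^(1/8)*b/2) + (C3*sin(2^(1/8)*b/2) + C4*cos(2^(1/8)*b/2))*exp(2^(1/8)*b/2)


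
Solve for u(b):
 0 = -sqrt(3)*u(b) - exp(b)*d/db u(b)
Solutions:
 u(b) = C1*exp(sqrt(3)*exp(-b))


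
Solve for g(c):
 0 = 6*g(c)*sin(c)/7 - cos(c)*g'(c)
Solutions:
 g(c) = C1/cos(c)^(6/7)


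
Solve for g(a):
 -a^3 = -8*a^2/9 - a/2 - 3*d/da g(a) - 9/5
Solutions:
 g(a) = C1 + a^4/12 - 8*a^3/81 - a^2/12 - 3*a/5


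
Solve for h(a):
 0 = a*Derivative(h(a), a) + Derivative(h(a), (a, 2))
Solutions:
 h(a) = C1 + C2*erf(sqrt(2)*a/2)


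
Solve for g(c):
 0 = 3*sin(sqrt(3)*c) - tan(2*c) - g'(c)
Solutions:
 g(c) = C1 + log(cos(2*c))/2 - sqrt(3)*cos(sqrt(3)*c)


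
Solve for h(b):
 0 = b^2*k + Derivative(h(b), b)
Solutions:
 h(b) = C1 - b^3*k/3


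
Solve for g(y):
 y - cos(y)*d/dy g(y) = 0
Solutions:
 g(y) = C1 + Integral(y/cos(y), y)


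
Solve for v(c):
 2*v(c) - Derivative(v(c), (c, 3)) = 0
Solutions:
 v(c) = C3*exp(2^(1/3)*c) + (C1*sin(2^(1/3)*sqrt(3)*c/2) + C2*cos(2^(1/3)*sqrt(3)*c/2))*exp(-2^(1/3)*c/2)


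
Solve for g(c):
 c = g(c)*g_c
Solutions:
 g(c) = -sqrt(C1 + c^2)
 g(c) = sqrt(C1 + c^2)


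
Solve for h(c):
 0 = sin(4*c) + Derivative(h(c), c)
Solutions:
 h(c) = C1 + cos(4*c)/4


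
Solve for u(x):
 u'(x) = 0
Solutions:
 u(x) = C1


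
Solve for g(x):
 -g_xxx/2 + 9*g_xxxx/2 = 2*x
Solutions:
 g(x) = C1 + C2*x + C3*x^2 + C4*exp(x/9) - x^4/6 - 6*x^3


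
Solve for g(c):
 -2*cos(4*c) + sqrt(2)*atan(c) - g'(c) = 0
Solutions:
 g(c) = C1 + sqrt(2)*(c*atan(c) - log(c^2 + 1)/2) - sin(4*c)/2


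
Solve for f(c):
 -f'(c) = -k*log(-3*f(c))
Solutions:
 Integral(1/(log(-_y) + log(3)), (_y, f(c))) = C1 + c*k


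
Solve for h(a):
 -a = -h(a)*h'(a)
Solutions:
 h(a) = -sqrt(C1 + a^2)
 h(a) = sqrt(C1 + a^2)


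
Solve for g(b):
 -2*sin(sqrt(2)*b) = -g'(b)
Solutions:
 g(b) = C1 - sqrt(2)*cos(sqrt(2)*b)


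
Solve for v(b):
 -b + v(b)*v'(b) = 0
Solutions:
 v(b) = -sqrt(C1 + b^2)
 v(b) = sqrt(C1 + b^2)


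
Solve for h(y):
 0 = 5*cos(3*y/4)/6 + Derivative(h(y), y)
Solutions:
 h(y) = C1 - 10*sin(3*y/4)/9


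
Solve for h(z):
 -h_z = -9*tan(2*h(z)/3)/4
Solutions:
 h(z) = -3*asin(C1*exp(3*z/2))/2 + 3*pi/2
 h(z) = 3*asin(C1*exp(3*z/2))/2


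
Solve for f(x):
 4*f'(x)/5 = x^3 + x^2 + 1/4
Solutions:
 f(x) = C1 + 5*x^4/16 + 5*x^3/12 + 5*x/16


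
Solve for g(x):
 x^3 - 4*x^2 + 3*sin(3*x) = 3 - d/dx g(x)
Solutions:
 g(x) = C1 - x^4/4 + 4*x^3/3 + 3*x + cos(3*x)


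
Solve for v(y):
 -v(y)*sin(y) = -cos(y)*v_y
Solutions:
 v(y) = C1/cos(y)


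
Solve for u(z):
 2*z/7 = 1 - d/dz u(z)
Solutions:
 u(z) = C1 - z^2/7 + z


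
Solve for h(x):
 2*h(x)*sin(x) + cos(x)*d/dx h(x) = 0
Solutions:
 h(x) = C1*cos(x)^2


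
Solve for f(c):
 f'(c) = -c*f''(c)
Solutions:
 f(c) = C1 + C2*log(c)


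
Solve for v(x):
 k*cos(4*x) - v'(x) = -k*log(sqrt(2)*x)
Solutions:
 v(x) = C1 + k*(2*x*log(x) - 2*x + x*log(2) + sin(4*x)/2)/2


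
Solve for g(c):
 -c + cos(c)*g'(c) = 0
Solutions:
 g(c) = C1 + Integral(c/cos(c), c)


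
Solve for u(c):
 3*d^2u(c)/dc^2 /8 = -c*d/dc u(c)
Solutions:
 u(c) = C1 + C2*erf(2*sqrt(3)*c/3)


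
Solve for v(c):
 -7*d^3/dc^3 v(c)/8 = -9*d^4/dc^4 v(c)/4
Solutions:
 v(c) = C1 + C2*c + C3*c^2 + C4*exp(7*c/18)


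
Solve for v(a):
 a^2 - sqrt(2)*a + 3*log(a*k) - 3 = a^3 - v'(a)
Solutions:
 v(a) = C1 + a^4/4 - a^3/3 + sqrt(2)*a^2/2 - 3*a*log(a*k) + 6*a


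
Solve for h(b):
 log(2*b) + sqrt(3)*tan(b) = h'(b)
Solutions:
 h(b) = C1 + b*log(b) - b + b*log(2) - sqrt(3)*log(cos(b))


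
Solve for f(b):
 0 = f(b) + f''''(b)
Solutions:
 f(b) = (C1*sin(sqrt(2)*b/2) + C2*cos(sqrt(2)*b/2))*exp(-sqrt(2)*b/2) + (C3*sin(sqrt(2)*b/2) + C4*cos(sqrt(2)*b/2))*exp(sqrt(2)*b/2)


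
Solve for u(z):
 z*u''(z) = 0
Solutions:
 u(z) = C1 + C2*z


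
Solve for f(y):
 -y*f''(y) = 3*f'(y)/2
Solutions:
 f(y) = C1 + C2/sqrt(y)


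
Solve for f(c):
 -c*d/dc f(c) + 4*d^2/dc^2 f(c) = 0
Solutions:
 f(c) = C1 + C2*erfi(sqrt(2)*c/4)


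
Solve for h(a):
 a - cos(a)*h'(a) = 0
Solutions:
 h(a) = C1 + Integral(a/cos(a), a)


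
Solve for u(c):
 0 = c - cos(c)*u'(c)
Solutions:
 u(c) = C1 + Integral(c/cos(c), c)


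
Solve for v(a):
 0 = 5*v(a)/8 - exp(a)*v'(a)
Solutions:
 v(a) = C1*exp(-5*exp(-a)/8)


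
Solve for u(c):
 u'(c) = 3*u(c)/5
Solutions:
 u(c) = C1*exp(3*c/5)


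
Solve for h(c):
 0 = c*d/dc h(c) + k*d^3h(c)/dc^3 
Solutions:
 h(c) = C1 + Integral(C2*airyai(c*(-1/k)^(1/3)) + C3*airybi(c*(-1/k)^(1/3)), c)


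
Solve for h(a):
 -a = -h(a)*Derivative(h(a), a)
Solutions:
 h(a) = -sqrt(C1 + a^2)
 h(a) = sqrt(C1 + a^2)


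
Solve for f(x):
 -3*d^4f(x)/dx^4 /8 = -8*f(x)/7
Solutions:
 f(x) = C1*exp(-2*sqrt(2)*21^(3/4)*x/21) + C2*exp(2*sqrt(2)*21^(3/4)*x/21) + C3*sin(2*sqrt(2)*21^(3/4)*x/21) + C4*cos(2*sqrt(2)*21^(3/4)*x/21)


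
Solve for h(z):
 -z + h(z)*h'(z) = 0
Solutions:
 h(z) = -sqrt(C1 + z^2)
 h(z) = sqrt(C1 + z^2)


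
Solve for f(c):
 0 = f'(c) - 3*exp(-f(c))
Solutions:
 f(c) = log(C1 + 3*c)


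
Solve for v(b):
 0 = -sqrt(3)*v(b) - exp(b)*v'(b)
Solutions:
 v(b) = C1*exp(sqrt(3)*exp(-b))


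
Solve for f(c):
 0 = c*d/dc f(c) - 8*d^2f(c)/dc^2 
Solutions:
 f(c) = C1 + C2*erfi(c/4)


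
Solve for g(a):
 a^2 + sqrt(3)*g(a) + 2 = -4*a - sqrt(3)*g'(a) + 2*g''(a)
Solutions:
 g(a) = C1*exp(a*(sqrt(3) + sqrt(3 + 8*sqrt(3)))/4) + C2*exp(a*(-sqrt(3 + 8*sqrt(3)) + sqrt(3))/4) - sqrt(3)*a^2/3 - 2*sqrt(3)*a/3 - 4/3


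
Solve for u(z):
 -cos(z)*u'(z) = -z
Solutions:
 u(z) = C1 + Integral(z/cos(z), z)


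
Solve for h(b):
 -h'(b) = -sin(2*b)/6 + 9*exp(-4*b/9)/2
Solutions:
 h(b) = C1 - cos(2*b)/12 + 81*exp(-4*b/9)/8


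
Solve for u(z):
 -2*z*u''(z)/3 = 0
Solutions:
 u(z) = C1 + C2*z


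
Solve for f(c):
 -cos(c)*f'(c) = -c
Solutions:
 f(c) = C1 + Integral(c/cos(c), c)


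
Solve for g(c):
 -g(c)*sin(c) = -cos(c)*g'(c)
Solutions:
 g(c) = C1/cos(c)


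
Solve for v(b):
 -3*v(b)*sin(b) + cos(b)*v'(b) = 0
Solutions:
 v(b) = C1/cos(b)^3


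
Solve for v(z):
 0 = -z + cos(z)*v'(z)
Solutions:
 v(z) = C1 + Integral(z/cos(z), z)


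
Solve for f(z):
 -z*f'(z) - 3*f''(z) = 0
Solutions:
 f(z) = C1 + C2*erf(sqrt(6)*z/6)


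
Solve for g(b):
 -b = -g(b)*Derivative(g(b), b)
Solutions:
 g(b) = -sqrt(C1 + b^2)
 g(b) = sqrt(C1 + b^2)


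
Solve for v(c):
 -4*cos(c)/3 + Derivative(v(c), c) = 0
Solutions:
 v(c) = C1 + 4*sin(c)/3


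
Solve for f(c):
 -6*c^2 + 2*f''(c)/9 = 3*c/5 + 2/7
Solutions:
 f(c) = C1 + C2*c + 9*c^4/4 + 9*c^3/20 + 9*c^2/14


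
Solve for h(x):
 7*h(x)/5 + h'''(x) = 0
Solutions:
 h(x) = C3*exp(-5^(2/3)*7^(1/3)*x/5) + (C1*sin(sqrt(3)*5^(2/3)*7^(1/3)*x/10) + C2*cos(sqrt(3)*5^(2/3)*7^(1/3)*x/10))*exp(5^(2/3)*7^(1/3)*x/10)


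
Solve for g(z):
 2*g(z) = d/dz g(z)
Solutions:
 g(z) = C1*exp(2*z)


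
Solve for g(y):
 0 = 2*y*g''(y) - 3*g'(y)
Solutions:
 g(y) = C1 + C2*y^(5/2)


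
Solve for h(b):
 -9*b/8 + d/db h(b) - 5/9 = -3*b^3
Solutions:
 h(b) = C1 - 3*b^4/4 + 9*b^2/16 + 5*b/9


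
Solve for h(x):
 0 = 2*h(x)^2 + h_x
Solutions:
 h(x) = 1/(C1 + 2*x)


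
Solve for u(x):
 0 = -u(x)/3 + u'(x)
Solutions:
 u(x) = C1*exp(x/3)


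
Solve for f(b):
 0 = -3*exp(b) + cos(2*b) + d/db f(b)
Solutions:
 f(b) = C1 + 3*exp(b) - sin(2*b)/2


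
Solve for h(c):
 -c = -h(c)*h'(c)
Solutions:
 h(c) = -sqrt(C1 + c^2)
 h(c) = sqrt(C1 + c^2)


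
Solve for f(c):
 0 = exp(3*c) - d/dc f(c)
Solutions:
 f(c) = C1 + exp(3*c)/3


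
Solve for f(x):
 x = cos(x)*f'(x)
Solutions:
 f(x) = C1 + Integral(x/cos(x), x)


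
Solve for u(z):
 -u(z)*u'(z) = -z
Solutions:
 u(z) = -sqrt(C1 + z^2)
 u(z) = sqrt(C1 + z^2)


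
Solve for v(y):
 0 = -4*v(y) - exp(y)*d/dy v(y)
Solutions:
 v(y) = C1*exp(4*exp(-y))


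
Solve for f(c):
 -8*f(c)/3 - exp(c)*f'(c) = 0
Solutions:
 f(c) = C1*exp(8*exp(-c)/3)


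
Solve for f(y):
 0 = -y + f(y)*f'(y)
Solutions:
 f(y) = -sqrt(C1 + y^2)
 f(y) = sqrt(C1 + y^2)


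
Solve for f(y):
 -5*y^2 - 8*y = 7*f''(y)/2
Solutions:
 f(y) = C1 + C2*y - 5*y^4/42 - 8*y^3/21


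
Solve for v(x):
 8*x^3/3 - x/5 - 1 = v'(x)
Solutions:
 v(x) = C1 + 2*x^4/3 - x^2/10 - x


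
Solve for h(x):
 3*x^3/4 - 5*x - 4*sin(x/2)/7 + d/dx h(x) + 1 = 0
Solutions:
 h(x) = C1 - 3*x^4/16 + 5*x^2/2 - x - 8*cos(x/2)/7


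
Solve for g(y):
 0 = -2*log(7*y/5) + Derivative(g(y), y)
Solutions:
 g(y) = C1 + 2*y*log(y) - 2*y + y*log(49/25)


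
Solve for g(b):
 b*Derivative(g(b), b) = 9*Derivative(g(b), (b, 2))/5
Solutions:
 g(b) = C1 + C2*erfi(sqrt(10)*b/6)


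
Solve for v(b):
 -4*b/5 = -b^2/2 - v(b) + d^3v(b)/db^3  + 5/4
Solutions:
 v(b) = C3*exp(b) - b^2/2 + 4*b/5 + (C1*sin(sqrt(3)*b/2) + C2*cos(sqrt(3)*b/2))*exp(-b/2) + 5/4


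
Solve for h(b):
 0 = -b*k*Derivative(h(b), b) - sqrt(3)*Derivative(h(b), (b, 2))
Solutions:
 h(b) = Piecewise((-sqrt(2)*3^(1/4)*sqrt(pi)*C1*erf(sqrt(2)*3^(3/4)*b*sqrt(k)/6)/(2*sqrt(k)) - C2, (k > 0) | (k < 0)), (-C1*b - C2, True))


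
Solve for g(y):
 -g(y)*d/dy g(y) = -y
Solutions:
 g(y) = -sqrt(C1 + y^2)
 g(y) = sqrt(C1 + y^2)


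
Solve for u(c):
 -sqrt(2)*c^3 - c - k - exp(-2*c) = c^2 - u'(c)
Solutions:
 u(c) = C1 + sqrt(2)*c^4/4 + c^3/3 + c^2/2 + c*k - exp(-2*c)/2


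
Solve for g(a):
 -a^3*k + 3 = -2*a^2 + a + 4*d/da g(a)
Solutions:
 g(a) = C1 - a^4*k/16 + a^3/6 - a^2/8 + 3*a/4


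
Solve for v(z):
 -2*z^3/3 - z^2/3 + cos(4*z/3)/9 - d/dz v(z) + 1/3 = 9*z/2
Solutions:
 v(z) = C1 - z^4/6 - z^3/9 - 9*z^2/4 + z/3 + sin(4*z/3)/12


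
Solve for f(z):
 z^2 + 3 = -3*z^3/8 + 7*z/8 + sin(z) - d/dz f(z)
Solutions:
 f(z) = C1 - 3*z^4/32 - z^3/3 + 7*z^2/16 - 3*z - cos(z)


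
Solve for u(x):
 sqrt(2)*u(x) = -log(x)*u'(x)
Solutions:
 u(x) = C1*exp(-sqrt(2)*li(x))


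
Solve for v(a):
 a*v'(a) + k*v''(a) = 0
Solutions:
 v(a) = C1 + C2*sqrt(k)*erf(sqrt(2)*a*sqrt(1/k)/2)


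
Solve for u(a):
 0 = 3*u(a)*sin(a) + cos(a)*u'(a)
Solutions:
 u(a) = C1*cos(a)^3


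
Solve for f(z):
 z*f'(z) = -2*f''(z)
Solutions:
 f(z) = C1 + C2*erf(z/2)


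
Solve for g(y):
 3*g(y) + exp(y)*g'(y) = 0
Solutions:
 g(y) = C1*exp(3*exp(-y))


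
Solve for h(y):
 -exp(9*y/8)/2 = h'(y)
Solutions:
 h(y) = C1 - 4*exp(9*y/8)/9


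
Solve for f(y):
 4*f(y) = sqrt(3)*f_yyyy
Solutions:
 f(y) = C1*exp(-sqrt(2)*3^(7/8)*y/3) + C2*exp(sqrt(2)*3^(7/8)*y/3) + C3*sin(sqrt(2)*3^(7/8)*y/3) + C4*cos(sqrt(2)*3^(7/8)*y/3)


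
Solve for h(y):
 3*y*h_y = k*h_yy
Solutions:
 h(y) = C1 + C2*erf(sqrt(6)*y*sqrt(-1/k)/2)/sqrt(-1/k)


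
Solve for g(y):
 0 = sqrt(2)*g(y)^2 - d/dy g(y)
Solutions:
 g(y) = -1/(C1 + sqrt(2)*y)


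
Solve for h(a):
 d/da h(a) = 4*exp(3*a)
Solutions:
 h(a) = C1 + 4*exp(3*a)/3


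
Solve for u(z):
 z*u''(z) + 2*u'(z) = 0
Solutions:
 u(z) = C1 + C2/z


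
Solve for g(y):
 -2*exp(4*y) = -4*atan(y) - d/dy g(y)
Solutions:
 g(y) = C1 - 4*y*atan(y) + exp(4*y)/2 + 2*log(y^2 + 1)


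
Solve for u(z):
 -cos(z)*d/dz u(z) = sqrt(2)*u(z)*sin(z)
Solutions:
 u(z) = C1*cos(z)^(sqrt(2))


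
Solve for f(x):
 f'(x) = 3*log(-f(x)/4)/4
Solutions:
 -4*Integral(1/(log(-_y) - 2*log(2)), (_y, f(x)))/3 = C1 - x


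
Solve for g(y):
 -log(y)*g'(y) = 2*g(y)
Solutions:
 g(y) = C1*exp(-2*li(y))


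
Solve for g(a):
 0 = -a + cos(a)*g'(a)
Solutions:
 g(a) = C1 + Integral(a/cos(a), a)


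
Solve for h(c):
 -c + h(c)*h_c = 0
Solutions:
 h(c) = -sqrt(C1 + c^2)
 h(c) = sqrt(C1 + c^2)


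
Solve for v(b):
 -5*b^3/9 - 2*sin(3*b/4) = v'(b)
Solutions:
 v(b) = C1 - 5*b^4/36 + 8*cos(3*b/4)/3


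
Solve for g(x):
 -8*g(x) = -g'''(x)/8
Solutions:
 g(x) = C3*exp(4*x) + (C1*sin(2*sqrt(3)*x) + C2*cos(2*sqrt(3)*x))*exp(-2*x)


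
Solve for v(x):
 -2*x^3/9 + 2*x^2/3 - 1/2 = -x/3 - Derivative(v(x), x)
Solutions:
 v(x) = C1 + x^4/18 - 2*x^3/9 - x^2/6 + x/2


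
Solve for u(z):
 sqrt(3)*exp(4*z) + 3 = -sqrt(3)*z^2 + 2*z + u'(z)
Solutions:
 u(z) = C1 + sqrt(3)*z^3/3 - z^2 + 3*z + sqrt(3)*exp(4*z)/4


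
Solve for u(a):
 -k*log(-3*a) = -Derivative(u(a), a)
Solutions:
 u(a) = C1 + a*k*log(-a) + a*k*(-1 + log(3))


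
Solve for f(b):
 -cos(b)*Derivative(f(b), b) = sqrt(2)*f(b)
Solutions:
 f(b) = C1*(sin(b) - 1)^(sqrt(2)/2)/(sin(b) + 1)^(sqrt(2)/2)


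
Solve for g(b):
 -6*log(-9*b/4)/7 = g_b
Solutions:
 g(b) = C1 - 6*b*log(-b)/7 + 6*b*(-2*log(3) + 1 + 2*log(2))/7


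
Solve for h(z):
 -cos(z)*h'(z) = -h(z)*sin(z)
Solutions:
 h(z) = C1/cos(z)


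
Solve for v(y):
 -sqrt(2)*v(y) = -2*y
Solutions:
 v(y) = sqrt(2)*y


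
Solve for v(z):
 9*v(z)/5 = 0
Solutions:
 v(z) = 0


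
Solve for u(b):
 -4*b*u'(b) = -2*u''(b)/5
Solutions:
 u(b) = C1 + C2*erfi(sqrt(5)*b)


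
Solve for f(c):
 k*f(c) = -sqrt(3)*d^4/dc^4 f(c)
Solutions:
 f(c) = C1*exp(-3^(7/8)*c*(-k)^(1/4)/3) + C2*exp(3^(7/8)*c*(-k)^(1/4)/3) + C3*exp(-3^(7/8)*I*c*(-k)^(1/4)/3) + C4*exp(3^(7/8)*I*c*(-k)^(1/4)/3)


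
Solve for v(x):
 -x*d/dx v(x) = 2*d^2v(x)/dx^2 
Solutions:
 v(x) = C1 + C2*erf(x/2)


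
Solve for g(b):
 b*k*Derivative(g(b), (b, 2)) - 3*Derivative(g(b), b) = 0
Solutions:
 g(b) = C1 + b^(((re(k) + 3)*re(k) + im(k)^2)/(re(k)^2 + im(k)^2))*(C2*sin(3*log(b)*Abs(im(k))/(re(k)^2 + im(k)^2)) + C3*cos(3*log(b)*im(k)/(re(k)^2 + im(k)^2)))


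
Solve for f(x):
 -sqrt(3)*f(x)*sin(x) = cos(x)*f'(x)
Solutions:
 f(x) = C1*cos(x)^(sqrt(3))


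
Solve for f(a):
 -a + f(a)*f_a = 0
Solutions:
 f(a) = -sqrt(C1 + a^2)
 f(a) = sqrt(C1 + a^2)


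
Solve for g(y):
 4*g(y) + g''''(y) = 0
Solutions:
 g(y) = (C1*sin(y) + C2*cos(y))*exp(-y) + (C3*sin(y) + C4*cos(y))*exp(y)


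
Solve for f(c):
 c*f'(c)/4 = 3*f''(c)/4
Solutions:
 f(c) = C1 + C2*erfi(sqrt(6)*c/6)


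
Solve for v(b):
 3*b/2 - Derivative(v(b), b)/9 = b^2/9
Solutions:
 v(b) = C1 - b^3/3 + 27*b^2/4


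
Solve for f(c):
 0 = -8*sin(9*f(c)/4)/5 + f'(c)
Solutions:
 -8*c/5 + 2*log(cos(9*f(c)/4) - 1)/9 - 2*log(cos(9*f(c)/4) + 1)/9 = C1


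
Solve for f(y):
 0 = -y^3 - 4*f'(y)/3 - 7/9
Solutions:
 f(y) = C1 - 3*y^4/16 - 7*y/12


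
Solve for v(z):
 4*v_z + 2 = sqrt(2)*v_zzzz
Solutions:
 v(z) = C1 + C4*exp(sqrt(2)*z) - z/2 + (C2*sin(sqrt(6)*z/2) + C3*cos(sqrt(6)*z/2))*exp(-sqrt(2)*z/2)


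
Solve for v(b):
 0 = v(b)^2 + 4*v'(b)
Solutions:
 v(b) = 4/(C1 + b)


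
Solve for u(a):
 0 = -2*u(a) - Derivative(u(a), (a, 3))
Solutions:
 u(a) = C3*exp(-2^(1/3)*a) + (C1*sin(2^(1/3)*sqrt(3)*a/2) + C2*cos(2^(1/3)*sqrt(3)*a/2))*exp(2^(1/3)*a/2)


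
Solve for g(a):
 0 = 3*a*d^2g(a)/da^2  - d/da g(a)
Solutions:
 g(a) = C1 + C2*a^(4/3)


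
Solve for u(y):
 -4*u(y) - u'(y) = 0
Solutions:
 u(y) = C1*exp(-4*y)


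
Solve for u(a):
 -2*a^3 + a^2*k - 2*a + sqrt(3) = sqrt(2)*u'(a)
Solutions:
 u(a) = C1 - sqrt(2)*a^4/4 + sqrt(2)*a^3*k/6 - sqrt(2)*a^2/2 + sqrt(6)*a/2


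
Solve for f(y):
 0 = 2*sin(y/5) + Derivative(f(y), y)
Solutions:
 f(y) = C1 + 10*cos(y/5)


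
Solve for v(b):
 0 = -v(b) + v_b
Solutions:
 v(b) = C1*exp(b)


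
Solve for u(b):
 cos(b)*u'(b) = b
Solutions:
 u(b) = C1 + Integral(b/cos(b), b)


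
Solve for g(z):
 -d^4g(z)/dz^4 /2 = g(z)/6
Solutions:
 g(z) = (C1*sin(sqrt(2)*3^(3/4)*z/6) + C2*cos(sqrt(2)*3^(3/4)*z/6))*exp(-sqrt(2)*3^(3/4)*z/6) + (C3*sin(sqrt(2)*3^(3/4)*z/6) + C4*cos(sqrt(2)*3^(3/4)*z/6))*exp(sqrt(2)*3^(3/4)*z/6)


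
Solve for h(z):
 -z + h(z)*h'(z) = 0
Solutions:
 h(z) = -sqrt(C1 + z^2)
 h(z) = sqrt(C1 + z^2)


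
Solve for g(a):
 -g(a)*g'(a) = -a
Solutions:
 g(a) = -sqrt(C1 + a^2)
 g(a) = sqrt(C1 + a^2)


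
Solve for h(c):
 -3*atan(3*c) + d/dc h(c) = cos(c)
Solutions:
 h(c) = C1 + 3*c*atan(3*c) - log(9*c^2 + 1)/2 + sin(c)


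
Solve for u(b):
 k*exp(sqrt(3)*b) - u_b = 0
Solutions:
 u(b) = C1 + sqrt(3)*k*exp(sqrt(3)*b)/3


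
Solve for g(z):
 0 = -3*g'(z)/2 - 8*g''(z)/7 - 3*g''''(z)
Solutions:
 g(z) = C1 + C2*exp(-14^(1/3)*z*(-(1323 + sqrt(1807673))^(1/3) + 16*14^(1/3)/(1323 + sqrt(1807673))^(1/3))/84)*sin(14^(1/3)*sqrt(3)*z*(16*14^(1/3)/(1323 + sqrt(1807673))^(1/3) + (1323 + sqrt(1807673))^(1/3))/84) + C3*exp(-14^(1/3)*z*(-(1323 + sqrt(1807673))^(1/3) + 16*14^(1/3)/(1323 + sqrt(1807673))^(1/3))/84)*cos(14^(1/3)*sqrt(3)*z*(16*14^(1/3)/(1323 + sqrt(1807673))^(1/3) + (1323 + sqrt(1807673))^(1/3))/84) + C4*exp(14^(1/3)*z*(-(1323 + sqrt(1807673))^(1/3) + 16*14^(1/3)/(1323 + sqrt(1807673))^(1/3))/42)


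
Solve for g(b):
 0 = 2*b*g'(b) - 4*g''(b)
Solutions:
 g(b) = C1 + C2*erfi(b/2)


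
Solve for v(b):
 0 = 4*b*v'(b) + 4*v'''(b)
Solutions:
 v(b) = C1 + Integral(C2*airyai(-b) + C3*airybi(-b), b)


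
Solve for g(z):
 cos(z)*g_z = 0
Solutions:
 g(z) = C1


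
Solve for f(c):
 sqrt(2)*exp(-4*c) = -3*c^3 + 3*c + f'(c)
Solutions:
 f(c) = C1 + 3*c^4/4 - 3*c^2/2 - sqrt(2)*exp(-4*c)/4


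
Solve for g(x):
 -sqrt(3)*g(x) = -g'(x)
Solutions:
 g(x) = C1*exp(sqrt(3)*x)


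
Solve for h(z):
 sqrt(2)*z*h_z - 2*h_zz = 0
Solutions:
 h(z) = C1 + C2*erfi(2^(1/4)*z/2)


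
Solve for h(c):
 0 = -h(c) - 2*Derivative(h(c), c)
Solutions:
 h(c) = C1*exp(-c/2)


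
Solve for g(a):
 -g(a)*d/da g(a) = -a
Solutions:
 g(a) = -sqrt(C1 + a^2)
 g(a) = sqrt(C1 + a^2)


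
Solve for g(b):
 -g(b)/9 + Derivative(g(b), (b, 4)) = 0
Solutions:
 g(b) = C1*exp(-sqrt(3)*b/3) + C2*exp(sqrt(3)*b/3) + C3*sin(sqrt(3)*b/3) + C4*cos(sqrt(3)*b/3)


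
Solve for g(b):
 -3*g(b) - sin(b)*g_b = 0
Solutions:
 g(b) = C1*(cos(b) + 1)^(3/2)/(cos(b) - 1)^(3/2)


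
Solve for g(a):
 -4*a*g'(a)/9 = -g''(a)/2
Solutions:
 g(a) = C1 + C2*erfi(2*a/3)


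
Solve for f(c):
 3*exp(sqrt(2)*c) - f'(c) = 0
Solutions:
 f(c) = C1 + 3*sqrt(2)*exp(sqrt(2)*c)/2


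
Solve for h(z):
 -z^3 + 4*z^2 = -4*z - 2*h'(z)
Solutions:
 h(z) = C1 + z^4/8 - 2*z^3/3 - z^2


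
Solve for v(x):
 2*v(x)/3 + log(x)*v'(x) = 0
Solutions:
 v(x) = C1*exp(-2*li(x)/3)


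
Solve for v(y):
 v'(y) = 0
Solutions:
 v(y) = C1


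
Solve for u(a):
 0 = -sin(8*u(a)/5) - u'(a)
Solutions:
 a + 5*log(cos(8*u(a)/5) - 1)/16 - 5*log(cos(8*u(a)/5) + 1)/16 = C1


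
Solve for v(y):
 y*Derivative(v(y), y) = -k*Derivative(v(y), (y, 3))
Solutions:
 v(y) = C1 + Integral(C2*airyai(y*(-1/k)^(1/3)) + C3*airybi(y*(-1/k)^(1/3)), y)


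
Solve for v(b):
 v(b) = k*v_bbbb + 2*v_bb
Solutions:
 v(b) = C1*exp(-b*sqrt((-sqrt(k + 1) - 1)/k)) + C2*exp(b*sqrt((-sqrt(k + 1) - 1)/k)) + C3*exp(-b*sqrt((sqrt(k + 1) - 1)/k)) + C4*exp(b*sqrt((sqrt(k + 1) - 1)/k))


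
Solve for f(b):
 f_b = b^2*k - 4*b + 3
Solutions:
 f(b) = C1 + b^3*k/3 - 2*b^2 + 3*b


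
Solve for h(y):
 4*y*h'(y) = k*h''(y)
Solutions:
 h(y) = C1 + C2*erf(sqrt(2)*y*sqrt(-1/k))/sqrt(-1/k)


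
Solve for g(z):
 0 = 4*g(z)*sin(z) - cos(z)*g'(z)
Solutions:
 g(z) = C1/cos(z)^4


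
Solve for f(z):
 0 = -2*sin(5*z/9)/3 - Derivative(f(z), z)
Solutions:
 f(z) = C1 + 6*cos(5*z/9)/5


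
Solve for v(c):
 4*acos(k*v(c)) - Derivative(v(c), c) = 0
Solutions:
 Integral(1/acos(_y*k), (_y, v(c))) = C1 + 4*c


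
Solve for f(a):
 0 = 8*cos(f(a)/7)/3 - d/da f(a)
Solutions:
 -8*a/3 - 7*log(sin(f(a)/7) - 1)/2 + 7*log(sin(f(a)/7) + 1)/2 = C1


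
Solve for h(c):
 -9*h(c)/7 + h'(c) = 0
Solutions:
 h(c) = C1*exp(9*c/7)


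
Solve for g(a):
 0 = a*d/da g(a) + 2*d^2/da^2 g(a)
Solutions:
 g(a) = C1 + C2*erf(a/2)


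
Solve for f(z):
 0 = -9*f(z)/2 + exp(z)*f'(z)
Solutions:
 f(z) = C1*exp(-9*exp(-z)/2)


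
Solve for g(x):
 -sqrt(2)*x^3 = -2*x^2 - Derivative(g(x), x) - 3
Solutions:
 g(x) = C1 + sqrt(2)*x^4/4 - 2*x^3/3 - 3*x


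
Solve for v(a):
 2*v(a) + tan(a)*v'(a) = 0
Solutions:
 v(a) = C1/sin(a)^2


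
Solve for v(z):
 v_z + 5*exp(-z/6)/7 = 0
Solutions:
 v(z) = C1 + 30*exp(-z/6)/7


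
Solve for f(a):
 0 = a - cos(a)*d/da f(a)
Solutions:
 f(a) = C1 + Integral(a/cos(a), a)


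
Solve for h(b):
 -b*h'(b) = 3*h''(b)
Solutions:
 h(b) = C1 + C2*erf(sqrt(6)*b/6)


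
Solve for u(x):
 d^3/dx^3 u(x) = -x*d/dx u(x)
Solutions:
 u(x) = C1 + Integral(C2*airyai(-x) + C3*airybi(-x), x)


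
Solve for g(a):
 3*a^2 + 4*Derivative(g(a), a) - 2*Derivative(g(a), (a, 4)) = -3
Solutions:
 g(a) = C1 + C4*exp(2^(1/3)*a) - a^3/4 - 3*a/4 + (C2*sin(2^(1/3)*sqrt(3)*a/2) + C3*cos(2^(1/3)*sqrt(3)*a/2))*exp(-2^(1/3)*a/2)


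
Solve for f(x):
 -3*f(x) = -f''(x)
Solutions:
 f(x) = C1*exp(-sqrt(3)*x) + C2*exp(sqrt(3)*x)


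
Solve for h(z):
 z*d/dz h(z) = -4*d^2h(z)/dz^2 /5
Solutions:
 h(z) = C1 + C2*erf(sqrt(10)*z/4)


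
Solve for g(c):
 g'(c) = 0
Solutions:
 g(c) = C1


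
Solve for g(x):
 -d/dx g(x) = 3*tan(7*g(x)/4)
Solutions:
 g(x) = -4*asin(C1*exp(-21*x/4))/7 + 4*pi/7
 g(x) = 4*asin(C1*exp(-21*x/4))/7


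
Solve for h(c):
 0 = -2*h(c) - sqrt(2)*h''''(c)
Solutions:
 h(c) = (C1*sin(2^(5/8)*c/2) + C2*cos(2^(5/8)*c/2))*exp(-2^(5/8)*c/2) + (C3*sin(2^(5/8)*c/2) + C4*cos(2^(5/8)*c/2))*exp(2^(5/8)*c/2)


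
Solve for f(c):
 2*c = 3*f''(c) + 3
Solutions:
 f(c) = C1 + C2*c + c^3/9 - c^2/2


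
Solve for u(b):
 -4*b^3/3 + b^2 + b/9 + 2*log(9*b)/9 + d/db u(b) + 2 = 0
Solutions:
 u(b) = C1 + b^4/3 - b^3/3 - b^2/18 - 2*b*log(b)/9 - 16*b/9 - 4*b*log(3)/9


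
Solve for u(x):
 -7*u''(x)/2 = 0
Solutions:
 u(x) = C1 + C2*x


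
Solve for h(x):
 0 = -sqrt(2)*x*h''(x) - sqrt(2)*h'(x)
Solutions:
 h(x) = C1 + C2*log(x)


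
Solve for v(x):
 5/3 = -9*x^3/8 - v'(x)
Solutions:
 v(x) = C1 - 9*x^4/32 - 5*x/3


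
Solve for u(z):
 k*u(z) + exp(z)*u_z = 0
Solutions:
 u(z) = C1*exp(k*exp(-z))


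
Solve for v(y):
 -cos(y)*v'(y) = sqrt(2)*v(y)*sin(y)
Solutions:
 v(y) = C1*cos(y)^(sqrt(2))


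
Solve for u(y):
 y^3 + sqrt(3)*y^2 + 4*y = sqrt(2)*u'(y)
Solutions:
 u(y) = C1 + sqrt(2)*y^4/8 + sqrt(6)*y^3/6 + sqrt(2)*y^2


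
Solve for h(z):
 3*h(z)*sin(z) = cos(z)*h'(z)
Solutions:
 h(z) = C1/cos(z)^3


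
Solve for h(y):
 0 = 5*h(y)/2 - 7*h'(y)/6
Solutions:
 h(y) = C1*exp(15*y/7)


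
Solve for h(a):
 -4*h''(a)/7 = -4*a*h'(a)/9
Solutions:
 h(a) = C1 + C2*erfi(sqrt(14)*a/6)


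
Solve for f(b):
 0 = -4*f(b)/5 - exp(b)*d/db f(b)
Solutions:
 f(b) = C1*exp(4*exp(-b)/5)


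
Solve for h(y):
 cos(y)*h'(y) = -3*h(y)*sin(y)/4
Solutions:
 h(y) = C1*cos(y)^(3/4)


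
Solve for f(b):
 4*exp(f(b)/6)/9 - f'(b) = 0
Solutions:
 f(b) = 6*log(-1/(C1 + 4*b)) + 6*log(54)


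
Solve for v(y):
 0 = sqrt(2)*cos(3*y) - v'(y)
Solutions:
 v(y) = C1 + sqrt(2)*sin(3*y)/3


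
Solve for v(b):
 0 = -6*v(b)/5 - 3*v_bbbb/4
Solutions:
 v(b) = (C1*sin(2^(1/4)*5^(3/4)*b/5) + C2*cos(2^(1/4)*5^(3/4)*b/5))*exp(-2^(1/4)*5^(3/4)*b/5) + (C3*sin(2^(1/4)*5^(3/4)*b/5) + C4*cos(2^(1/4)*5^(3/4)*b/5))*exp(2^(1/4)*5^(3/4)*b/5)


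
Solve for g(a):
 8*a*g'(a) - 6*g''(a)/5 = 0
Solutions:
 g(a) = C1 + C2*erfi(sqrt(30)*a/3)


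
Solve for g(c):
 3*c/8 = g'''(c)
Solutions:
 g(c) = C1 + C2*c + C3*c^2 + c^4/64


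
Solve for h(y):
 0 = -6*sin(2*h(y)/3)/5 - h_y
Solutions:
 6*y/5 + 3*log(cos(2*h(y)/3) - 1)/4 - 3*log(cos(2*h(y)/3) + 1)/4 = C1


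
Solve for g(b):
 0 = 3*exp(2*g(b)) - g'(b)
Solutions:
 g(b) = log(-sqrt(-1/(C1 + 3*b))) - log(2)/2
 g(b) = log(-1/(C1 + 3*b))/2 - log(2)/2


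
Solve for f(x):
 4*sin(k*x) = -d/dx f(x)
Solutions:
 f(x) = C1 + 4*cos(k*x)/k


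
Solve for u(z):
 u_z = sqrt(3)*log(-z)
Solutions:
 u(z) = C1 + sqrt(3)*z*log(-z) - sqrt(3)*z


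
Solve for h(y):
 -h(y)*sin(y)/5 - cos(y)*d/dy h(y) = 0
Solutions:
 h(y) = C1*cos(y)^(1/5)


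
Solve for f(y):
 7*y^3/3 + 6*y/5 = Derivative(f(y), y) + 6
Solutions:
 f(y) = C1 + 7*y^4/12 + 3*y^2/5 - 6*y


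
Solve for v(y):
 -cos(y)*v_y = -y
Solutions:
 v(y) = C1 + Integral(y/cos(y), y)


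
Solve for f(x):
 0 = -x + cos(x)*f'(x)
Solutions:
 f(x) = C1 + Integral(x/cos(x), x)


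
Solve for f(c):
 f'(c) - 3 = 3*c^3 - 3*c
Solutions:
 f(c) = C1 + 3*c^4/4 - 3*c^2/2 + 3*c


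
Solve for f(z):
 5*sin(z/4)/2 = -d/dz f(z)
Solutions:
 f(z) = C1 + 10*cos(z/4)


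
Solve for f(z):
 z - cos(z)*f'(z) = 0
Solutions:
 f(z) = C1 + Integral(z/cos(z), z)


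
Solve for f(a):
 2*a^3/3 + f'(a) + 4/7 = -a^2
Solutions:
 f(a) = C1 - a^4/6 - a^3/3 - 4*a/7


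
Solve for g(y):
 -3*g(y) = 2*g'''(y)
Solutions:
 g(y) = C3*exp(-2^(2/3)*3^(1/3)*y/2) + (C1*sin(2^(2/3)*3^(5/6)*y/4) + C2*cos(2^(2/3)*3^(5/6)*y/4))*exp(2^(2/3)*3^(1/3)*y/4)


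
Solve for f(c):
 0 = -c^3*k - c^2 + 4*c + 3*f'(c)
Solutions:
 f(c) = C1 + c^4*k/12 + c^3/9 - 2*c^2/3


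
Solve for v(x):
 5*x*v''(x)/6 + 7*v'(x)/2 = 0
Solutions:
 v(x) = C1 + C2/x^(16/5)


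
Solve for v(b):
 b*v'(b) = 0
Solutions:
 v(b) = C1


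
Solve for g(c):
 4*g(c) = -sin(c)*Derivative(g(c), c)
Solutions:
 g(c) = C1*(cos(c)^2 + 2*cos(c) + 1)/(cos(c)^2 - 2*cos(c) + 1)


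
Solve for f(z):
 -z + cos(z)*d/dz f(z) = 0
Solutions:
 f(z) = C1 + Integral(z/cos(z), z)


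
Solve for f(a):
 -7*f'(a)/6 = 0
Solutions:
 f(a) = C1


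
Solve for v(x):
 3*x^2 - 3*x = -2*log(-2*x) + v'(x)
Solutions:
 v(x) = C1 + x^3 - 3*x^2/2 + 2*x*log(-x) + 2*x*(-1 + log(2))


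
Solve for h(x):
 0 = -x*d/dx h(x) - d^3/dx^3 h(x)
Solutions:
 h(x) = C1 + Integral(C2*airyai(-x) + C3*airybi(-x), x)


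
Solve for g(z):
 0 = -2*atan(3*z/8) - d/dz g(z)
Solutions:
 g(z) = C1 - 2*z*atan(3*z/8) + 8*log(9*z^2 + 64)/3


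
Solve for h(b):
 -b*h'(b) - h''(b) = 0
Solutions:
 h(b) = C1 + C2*erf(sqrt(2)*b/2)


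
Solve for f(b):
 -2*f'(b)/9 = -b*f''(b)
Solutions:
 f(b) = C1 + C2*b^(11/9)


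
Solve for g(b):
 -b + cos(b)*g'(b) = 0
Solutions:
 g(b) = C1 + Integral(b/cos(b), b)


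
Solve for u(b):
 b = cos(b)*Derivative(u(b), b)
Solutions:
 u(b) = C1 + Integral(b/cos(b), b)


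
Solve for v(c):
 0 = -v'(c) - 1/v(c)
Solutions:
 v(c) = -sqrt(C1 - 2*c)
 v(c) = sqrt(C1 - 2*c)


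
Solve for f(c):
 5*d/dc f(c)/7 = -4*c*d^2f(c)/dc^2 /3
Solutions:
 f(c) = C1 + C2*c^(13/28)


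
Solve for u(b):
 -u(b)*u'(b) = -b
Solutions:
 u(b) = -sqrt(C1 + b^2)
 u(b) = sqrt(C1 + b^2)


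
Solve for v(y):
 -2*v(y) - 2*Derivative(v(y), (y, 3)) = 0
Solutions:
 v(y) = C3*exp(-y) + (C1*sin(sqrt(3)*y/2) + C2*cos(sqrt(3)*y/2))*exp(y/2)


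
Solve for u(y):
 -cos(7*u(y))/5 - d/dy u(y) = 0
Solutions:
 y/5 - log(sin(7*u(y)) - 1)/14 + log(sin(7*u(y)) + 1)/14 = C1


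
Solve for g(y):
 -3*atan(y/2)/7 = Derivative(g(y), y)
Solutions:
 g(y) = C1 - 3*y*atan(y/2)/7 + 3*log(y^2 + 4)/7


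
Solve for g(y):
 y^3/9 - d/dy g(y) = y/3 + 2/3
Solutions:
 g(y) = C1 + y^4/36 - y^2/6 - 2*y/3


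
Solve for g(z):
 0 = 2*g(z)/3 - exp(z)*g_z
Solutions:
 g(z) = C1*exp(-2*exp(-z)/3)


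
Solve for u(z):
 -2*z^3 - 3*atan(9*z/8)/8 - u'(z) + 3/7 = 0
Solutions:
 u(z) = C1 - z^4/2 - 3*z*atan(9*z/8)/8 + 3*z/7 + log(81*z^2 + 64)/6


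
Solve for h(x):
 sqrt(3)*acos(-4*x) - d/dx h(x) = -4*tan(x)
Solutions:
 h(x) = C1 + sqrt(3)*(x*acos(-4*x) + sqrt(1 - 16*x^2)/4) - 4*log(cos(x))


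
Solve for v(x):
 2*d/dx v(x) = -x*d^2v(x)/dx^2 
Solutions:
 v(x) = C1 + C2/x


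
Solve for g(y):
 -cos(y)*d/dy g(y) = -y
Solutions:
 g(y) = C1 + Integral(y/cos(y), y)


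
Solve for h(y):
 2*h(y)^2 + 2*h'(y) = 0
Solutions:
 h(y) = 1/(C1 + y)


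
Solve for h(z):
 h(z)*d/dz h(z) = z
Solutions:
 h(z) = -sqrt(C1 + z^2)
 h(z) = sqrt(C1 + z^2)


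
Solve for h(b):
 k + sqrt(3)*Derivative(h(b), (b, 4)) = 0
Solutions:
 h(b) = C1 + C2*b + C3*b^2 + C4*b^3 - sqrt(3)*b^4*k/72


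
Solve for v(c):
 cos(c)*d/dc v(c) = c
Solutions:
 v(c) = C1 + Integral(c/cos(c), c)


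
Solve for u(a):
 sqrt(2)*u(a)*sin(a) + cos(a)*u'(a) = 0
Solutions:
 u(a) = C1*cos(a)^(sqrt(2))


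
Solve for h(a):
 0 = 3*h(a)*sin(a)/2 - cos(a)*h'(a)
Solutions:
 h(a) = C1/cos(a)^(3/2)


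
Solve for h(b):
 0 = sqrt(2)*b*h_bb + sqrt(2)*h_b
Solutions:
 h(b) = C1 + C2*log(b)


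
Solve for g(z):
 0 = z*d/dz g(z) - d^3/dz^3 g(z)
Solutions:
 g(z) = C1 + Integral(C2*airyai(z) + C3*airybi(z), z)


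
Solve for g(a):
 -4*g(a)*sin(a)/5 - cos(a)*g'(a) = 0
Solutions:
 g(a) = C1*cos(a)^(4/5)


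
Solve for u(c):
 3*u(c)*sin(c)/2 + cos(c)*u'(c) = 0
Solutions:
 u(c) = C1*cos(c)^(3/2)


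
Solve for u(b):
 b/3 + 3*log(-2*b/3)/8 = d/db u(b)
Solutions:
 u(b) = C1 + b^2/6 + 3*b*log(-b)/8 + 3*b*(-log(3) - 1 + log(2))/8


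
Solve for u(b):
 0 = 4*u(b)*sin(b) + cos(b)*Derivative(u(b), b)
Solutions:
 u(b) = C1*cos(b)^4


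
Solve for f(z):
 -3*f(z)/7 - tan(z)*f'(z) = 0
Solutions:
 f(z) = C1/sin(z)^(3/7)


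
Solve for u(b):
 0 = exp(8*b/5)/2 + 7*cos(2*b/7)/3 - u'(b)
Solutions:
 u(b) = C1 + 5*exp(8*b/5)/16 + 49*sin(2*b/7)/6


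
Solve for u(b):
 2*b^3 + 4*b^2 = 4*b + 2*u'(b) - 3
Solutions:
 u(b) = C1 + b^4/4 + 2*b^3/3 - b^2 + 3*b/2


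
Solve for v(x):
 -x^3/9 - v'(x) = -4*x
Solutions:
 v(x) = C1 - x^4/36 + 2*x^2


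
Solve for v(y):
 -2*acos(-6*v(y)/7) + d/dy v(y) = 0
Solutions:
 Integral(1/acos(-6*_y/7), (_y, v(y))) = C1 + 2*y


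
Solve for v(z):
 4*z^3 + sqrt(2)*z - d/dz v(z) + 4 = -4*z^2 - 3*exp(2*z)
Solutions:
 v(z) = C1 + z^4 + 4*z^3/3 + sqrt(2)*z^2/2 + 4*z + 3*exp(2*z)/2


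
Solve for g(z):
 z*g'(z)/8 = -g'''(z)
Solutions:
 g(z) = C1 + Integral(C2*airyai(-z/2) + C3*airybi(-z/2), z)


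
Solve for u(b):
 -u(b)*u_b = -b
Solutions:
 u(b) = -sqrt(C1 + b^2)
 u(b) = sqrt(C1 + b^2)


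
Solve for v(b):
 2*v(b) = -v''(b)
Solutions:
 v(b) = C1*sin(sqrt(2)*b) + C2*cos(sqrt(2)*b)


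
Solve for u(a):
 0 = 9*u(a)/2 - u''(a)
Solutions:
 u(a) = C1*exp(-3*sqrt(2)*a/2) + C2*exp(3*sqrt(2)*a/2)


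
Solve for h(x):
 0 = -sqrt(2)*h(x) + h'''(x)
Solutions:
 h(x) = C3*exp(2^(1/6)*x) + (C1*sin(2^(1/6)*sqrt(3)*x/2) + C2*cos(2^(1/6)*sqrt(3)*x/2))*exp(-2^(1/6)*x/2)


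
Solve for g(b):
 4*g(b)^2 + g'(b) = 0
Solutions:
 g(b) = 1/(C1 + 4*b)


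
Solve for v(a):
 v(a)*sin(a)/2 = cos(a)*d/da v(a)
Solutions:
 v(a) = C1/sqrt(cos(a))


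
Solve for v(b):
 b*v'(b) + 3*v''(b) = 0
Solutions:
 v(b) = C1 + C2*erf(sqrt(6)*b/6)


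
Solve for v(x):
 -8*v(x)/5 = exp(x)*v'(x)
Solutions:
 v(x) = C1*exp(8*exp(-x)/5)


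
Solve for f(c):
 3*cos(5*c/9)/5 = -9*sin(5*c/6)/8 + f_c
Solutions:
 f(c) = C1 + 27*sin(5*c/9)/25 - 27*cos(5*c/6)/20


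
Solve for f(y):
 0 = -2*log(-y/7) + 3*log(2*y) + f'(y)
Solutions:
 f(y) = C1 - y*log(y) + y*(-log(392) + 1 + 2*I*pi)


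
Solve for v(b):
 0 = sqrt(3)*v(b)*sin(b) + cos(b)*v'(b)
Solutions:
 v(b) = C1*cos(b)^(sqrt(3))


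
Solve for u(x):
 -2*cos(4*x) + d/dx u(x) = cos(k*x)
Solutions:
 u(x) = C1 + sin(4*x)/2 + sin(k*x)/k


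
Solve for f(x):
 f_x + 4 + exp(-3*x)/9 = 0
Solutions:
 f(x) = C1 - 4*x + exp(-3*x)/27


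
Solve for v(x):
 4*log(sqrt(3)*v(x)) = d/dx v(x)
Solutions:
 -Integral(1/(2*log(_y) + log(3)), (_y, v(x)))/2 = C1 - x


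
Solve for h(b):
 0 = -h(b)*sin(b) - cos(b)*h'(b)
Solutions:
 h(b) = C1*cos(b)


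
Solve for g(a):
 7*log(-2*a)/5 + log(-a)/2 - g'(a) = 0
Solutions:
 g(a) = C1 + 19*a*log(-a)/10 + a*(-19 + 14*log(2))/10


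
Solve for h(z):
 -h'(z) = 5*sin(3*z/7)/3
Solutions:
 h(z) = C1 + 35*cos(3*z/7)/9


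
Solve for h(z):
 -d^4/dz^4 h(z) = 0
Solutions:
 h(z) = C1 + C2*z + C3*z^2 + C4*z^3


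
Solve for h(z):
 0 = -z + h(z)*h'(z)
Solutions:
 h(z) = -sqrt(C1 + z^2)
 h(z) = sqrt(C1 + z^2)


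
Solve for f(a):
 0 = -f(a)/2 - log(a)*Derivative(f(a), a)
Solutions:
 f(a) = C1*exp(-li(a)/2)


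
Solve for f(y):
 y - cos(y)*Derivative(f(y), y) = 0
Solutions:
 f(y) = C1 + Integral(y/cos(y), y)


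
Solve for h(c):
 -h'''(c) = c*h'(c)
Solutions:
 h(c) = C1 + Integral(C2*airyai(-c) + C3*airybi(-c), c)


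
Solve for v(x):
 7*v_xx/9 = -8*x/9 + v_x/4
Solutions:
 v(x) = C1 + C2*exp(9*x/28) + 16*x^2/9 + 896*x/81


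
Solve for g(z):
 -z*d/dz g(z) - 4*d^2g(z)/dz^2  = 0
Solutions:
 g(z) = C1 + C2*erf(sqrt(2)*z/4)


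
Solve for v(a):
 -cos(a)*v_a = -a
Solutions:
 v(a) = C1 + Integral(a/cos(a), a)


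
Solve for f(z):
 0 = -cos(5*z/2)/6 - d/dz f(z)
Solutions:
 f(z) = C1 - sin(5*z/2)/15


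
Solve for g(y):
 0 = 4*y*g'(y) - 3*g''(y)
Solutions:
 g(y) = C1 + C2*erfi(sqrt(6)*y/3)


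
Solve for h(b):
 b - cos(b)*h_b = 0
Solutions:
 h(b) = C1 + Integral(b/cos(b), b)


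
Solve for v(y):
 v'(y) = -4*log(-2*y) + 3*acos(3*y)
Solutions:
 v(y) = C1 - 4*y*log(-y) + 3*y*acos(3*y) - 4*y*log(2) + 4*y - sqrt(1 - 9*y^2)


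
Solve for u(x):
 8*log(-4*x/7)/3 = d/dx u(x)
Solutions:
 u(x) = C1 + 8*x*log(-x)/3 + 8*x*(-log(7) - 1 + 2*log(2))/3


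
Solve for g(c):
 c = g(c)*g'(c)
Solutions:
 g(c) = -sqrt(C1 + c^2)
 g(c) = sqrt(C1 + c^2)


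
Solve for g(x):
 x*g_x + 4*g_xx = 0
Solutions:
 g(x) = C1 + C2*erf(sqrt(2)*x/4)


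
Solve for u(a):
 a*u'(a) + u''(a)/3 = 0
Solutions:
 u(a) = C1 + C2*erf(sqrt(6)*a/2)


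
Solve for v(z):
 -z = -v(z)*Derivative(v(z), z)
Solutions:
 v(z) = -sqrt(C1 + z^2)
 v(z) = sqrt(C1 + z^2)


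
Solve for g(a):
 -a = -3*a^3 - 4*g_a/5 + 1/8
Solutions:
 g(a) = C1 - 15*a^4/16 + 5*a^2/8 + 5*a/32


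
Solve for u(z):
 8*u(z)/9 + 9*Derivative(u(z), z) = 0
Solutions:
 u(z) = C1*exp(-8*z/81)


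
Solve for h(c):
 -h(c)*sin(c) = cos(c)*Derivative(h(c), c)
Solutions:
 h(c) = C1*cos(c)


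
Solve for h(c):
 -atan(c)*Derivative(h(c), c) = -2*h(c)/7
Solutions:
 h(c) = C1*exp(2*Integral(1/atan(c), c)/7)


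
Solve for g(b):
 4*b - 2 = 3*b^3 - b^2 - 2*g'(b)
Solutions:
 g(b) = C1 + 3*b^4/8 - b^3/6 - b^2 + b


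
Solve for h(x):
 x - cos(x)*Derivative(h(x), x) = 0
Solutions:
 h(x) = C1 + Integral(x/cos(x), x)


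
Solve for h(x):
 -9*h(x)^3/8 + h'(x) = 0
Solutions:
 h(x) = -2*sqrt(-1/(C1 + 9*x))
 h(x) = 2*sqrt(-1/(C1 + 9*x))


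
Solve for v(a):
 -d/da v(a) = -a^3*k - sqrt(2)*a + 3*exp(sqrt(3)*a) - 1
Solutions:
 v(a) = C1 + a^4*k/4 + sqrt(2)*a^2/2 + a - sqrt(3)*exp(sqrt(3)*a)


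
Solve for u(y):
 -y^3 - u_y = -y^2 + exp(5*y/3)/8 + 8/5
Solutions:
 u(y) = C1 - y^4/4 + y^3/3 - 8*y/5 - 3*exp(5*y/3)/40


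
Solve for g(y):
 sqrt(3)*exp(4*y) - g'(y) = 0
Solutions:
 g(y) = C1 + sqrt(3)*exp(4*y)/4


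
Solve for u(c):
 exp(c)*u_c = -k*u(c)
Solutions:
 u(c) = C1*exp(k*exp(-c))


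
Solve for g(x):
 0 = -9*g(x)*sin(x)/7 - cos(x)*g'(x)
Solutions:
 g(x) = C1*cos(x)^(9/7)


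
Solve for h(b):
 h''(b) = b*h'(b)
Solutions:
 h(b) = C1 + C2*erfi(sqrt(2)*b/2)


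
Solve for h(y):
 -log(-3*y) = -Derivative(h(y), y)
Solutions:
 h(y) = C1 + y*log(-y) + y*(-1 + log(3))


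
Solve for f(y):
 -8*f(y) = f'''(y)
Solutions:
 f(y) = C3*exp(-2*y) + (C1*sin(sqrt(3)*y) + C2*cos(sqrt(3)*y))*exp(y)


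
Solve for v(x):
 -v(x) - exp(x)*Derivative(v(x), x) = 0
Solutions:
 v(x) = C1*exp(exp(-x))


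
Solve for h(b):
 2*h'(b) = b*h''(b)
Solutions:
 h(b) = C1 + C2*b^3


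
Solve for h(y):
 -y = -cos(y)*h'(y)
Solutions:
 h(y) = C1 + Integral(y/cos(y), y)


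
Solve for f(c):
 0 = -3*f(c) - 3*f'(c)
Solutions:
 f(c) = C1*exp(-c)


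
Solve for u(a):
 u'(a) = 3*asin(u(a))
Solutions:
 Integral(1/asin(_y), (_y, u(a))) = C1 + 3*a


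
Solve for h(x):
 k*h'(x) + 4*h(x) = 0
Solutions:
 h(x) = C1*exp(-4*x/k)


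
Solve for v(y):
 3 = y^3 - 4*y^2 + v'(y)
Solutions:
 v(y) = C1 - y^4/4 + 4*y^3/3 + 3*y


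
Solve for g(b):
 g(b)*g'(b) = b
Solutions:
 g(b) = -sqrt(C1 + b^2)
 g(b) = sqrt(C1 + b^2)


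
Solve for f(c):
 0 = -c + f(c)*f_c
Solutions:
 f(c) = -sqrt(C1 + c^2)
 f(c) = sqrt(C1 + c^2)


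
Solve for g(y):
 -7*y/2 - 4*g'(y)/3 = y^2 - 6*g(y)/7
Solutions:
 g(y) = C1*exp(9*y/14) + 7*y^2/6 + 833*y/108 + 5831/486


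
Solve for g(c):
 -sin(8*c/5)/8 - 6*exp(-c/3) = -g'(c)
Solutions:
 g(c) = C1 - 5*cos(8*c/5)/64 - 18*exp(-c/3)


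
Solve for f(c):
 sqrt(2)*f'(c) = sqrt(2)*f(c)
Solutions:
 f(c) = C1*exp(c)


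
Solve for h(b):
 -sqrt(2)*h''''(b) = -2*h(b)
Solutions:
 h(b) = C1*exp(-2^(1/8)*b) + C2*exp(2^(1/8)*b) + C3*sin(2^(1/8)*b) + C4*cos(2^(1/8)*b)


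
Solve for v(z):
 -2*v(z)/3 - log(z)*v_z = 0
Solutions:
 v(z) = C1*exp(-2*li(z)/3)


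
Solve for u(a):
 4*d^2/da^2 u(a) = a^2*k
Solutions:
 u(a) = C1 + C2*a + a^4*k/48


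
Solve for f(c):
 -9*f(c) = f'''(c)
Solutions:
 f(c) = C3*exp(-3^(2/3)*c) + (C1*sin(3*3^(1/6)*c/2) + C2*cos(3*3^(1/6)*c/2))*exp(3^(2/3)*c/2)


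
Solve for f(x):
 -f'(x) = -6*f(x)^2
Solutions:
 f(x) = -1/(C1 + 6*x)


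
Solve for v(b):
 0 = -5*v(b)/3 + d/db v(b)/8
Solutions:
 v(b) = C1*exp(40*b/3)


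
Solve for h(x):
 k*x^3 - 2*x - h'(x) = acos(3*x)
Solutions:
 h(x) = C1 + k*x^4/4 - x^2 - x*acos(3*x) + sqrt(1 - 9*x^2)/3


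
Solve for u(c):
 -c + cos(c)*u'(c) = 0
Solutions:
 u(c) = C1 + Integral(c/cos(c), c)


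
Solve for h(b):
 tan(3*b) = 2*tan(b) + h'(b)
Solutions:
 h(b) = C1 + 2*log(cos(b)) - log(cos(3*b))/3


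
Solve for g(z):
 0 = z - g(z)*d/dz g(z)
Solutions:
 g(z) = -sqrt(C1 + z^2)
 g(z) = sqrt(C1 + z^2)


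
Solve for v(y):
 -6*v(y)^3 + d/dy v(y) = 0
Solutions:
 v(y) = -sqrt(2)*sqrt(-1/(C1 + 6*y))/2
 v(y) = sqrt(2)*sqrt(-1/(C1 + 6*y))/2


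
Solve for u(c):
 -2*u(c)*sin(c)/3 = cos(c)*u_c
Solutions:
 u(c) = C1*cos(c)^(2/3)


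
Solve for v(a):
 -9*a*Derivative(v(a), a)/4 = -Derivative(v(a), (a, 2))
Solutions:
 v(a) = C1 + C2*erfi(3*sqrt(2)*a/4)


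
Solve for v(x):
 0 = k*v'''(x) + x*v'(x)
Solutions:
 v(x) = C1 + Integral(C2*airyai(x*(-1/k)^(1/3)) + C3*airybi(x*(-1/k)^(1/3)), x)


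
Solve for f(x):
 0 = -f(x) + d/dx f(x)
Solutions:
 f(x) = C1*exp(x)


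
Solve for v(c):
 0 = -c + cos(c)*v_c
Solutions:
 v(c) = C1 + Integral(c/cos(c), c)


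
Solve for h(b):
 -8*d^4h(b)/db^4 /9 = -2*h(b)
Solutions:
 h(b) = C1*exp(-sqrt(6)*b/2) + C2*exp(sqrt(6)*b/2) + C3*sin(sqrt(6)*b/2) + C4*cos(sqrt(6)*b/2)
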